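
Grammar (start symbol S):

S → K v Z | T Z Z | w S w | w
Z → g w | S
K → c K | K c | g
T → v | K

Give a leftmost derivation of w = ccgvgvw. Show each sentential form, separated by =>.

S => KvZ => cKvZ => ccKvZ => ccgvZ => ccgvS => ccgvKvZ => ccgvgvZ => ccgvgvS => ccgvgvw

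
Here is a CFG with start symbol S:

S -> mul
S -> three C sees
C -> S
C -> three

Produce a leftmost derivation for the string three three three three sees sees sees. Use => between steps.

S => three C sees   [S -> three C sees]
three C sees => three S sees   [C -> S]
three S sees => three three C sees sees   [S -> three C sees]
three three C sees sees => three three S sees sees   [C -> S]
three three S sees sees => three three three C sees sees sees   [S -> three C sees]
three three three C sees sees sees => three three three three sees sees sees   [C -> three]

S => three C sees => three S sees => three three C sees sees => three three S sees sees => three three three C sees sees sees => three three three three sees sees sees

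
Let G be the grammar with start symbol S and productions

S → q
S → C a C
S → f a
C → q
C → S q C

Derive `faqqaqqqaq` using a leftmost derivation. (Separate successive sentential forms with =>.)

S => CaC   [S → C a C]
CaC => SqCaC   [C → S q C]
SqCaC => CaCqCaC   [S → C a C]
CaCqCaC => SqCaCqCaC   [C → S q C]
SqCaCqCaC => faqCaCqCaC   [S → f a]
faqCaCqCaC => faqqaCqCaC   [C → q]
faqqaCqCaC => faqqaqqCaC   [C → q]
faqqaqqCaC => faqqaqqqaC   [C → q]
faqqaqqqaC => faqqaqqqaq   [C → q]

S=>CaC=>SqCaC=>CaCqCaC=>SqCaCqCaC=>faqCaCqCaC=>faqqaCqCaC=>faqqaqqCaC=>faqqaqqqaC=>faqqaqqqaq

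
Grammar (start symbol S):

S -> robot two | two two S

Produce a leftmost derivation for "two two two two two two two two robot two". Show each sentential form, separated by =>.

S => two two S => two two two two S => two two two two two two S => two two two two two two two two S => two two two two two two two two robot two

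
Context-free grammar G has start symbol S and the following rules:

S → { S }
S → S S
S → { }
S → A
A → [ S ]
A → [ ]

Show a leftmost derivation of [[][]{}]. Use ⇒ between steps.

S ⇒ A ⇒ [S] ⇒ [SS] ⇒ [AS] ⇒ [[]S] ⇒ [[]SS] ⇒ [[]AS] ⇒ [[][]S] ⇒ [[][]{}]

S ⇒ A   [S → A]
A ⇒ [S]   [A → [ S ]]
[S] ⇒ [SS]   [S → S S]
[SS] ⇒ [AS]   [S → A]
[AS] ⇒ [[]S]   [A → [ ]]
[[]S] ⇒ [[]SS]   [S → S S]
[[]SS] ⇒ [[]AS]   [S → A]
[[]AS] ⇒ [[][]S]   [A → [ ]]
[[][]S] ⇒ [[][]{}]   [S → { }]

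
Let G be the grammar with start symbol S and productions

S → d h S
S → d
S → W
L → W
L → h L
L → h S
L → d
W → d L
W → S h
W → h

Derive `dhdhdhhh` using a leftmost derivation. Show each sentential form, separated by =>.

S=>W=>Sh=>dhSh=>dhWh=>dhdLh=>dhdhSh=>dhdhWh=>dhdhShh=>dhdhWhh=>dhdhShhh=>dhdhdhhh

S => W   [S → W]
W => Sh   [W → S h]
Sh => dhSh   [S → d h S]
dhSh => dhWh   [S → W]
dhWh => dhdLh   [W → d L]
dhdLh => dhdhSh   [L → h S]
dhdhSh => dhdhWh   [S → W]
dhdhWh => dhdhShh   [W → S h]
dhdhShh => dhdhWhh   [S → W]
dhdhWhh => dhdhShhh   [W → S h]
dhdhShhh => dhdhdhhh   [S → d]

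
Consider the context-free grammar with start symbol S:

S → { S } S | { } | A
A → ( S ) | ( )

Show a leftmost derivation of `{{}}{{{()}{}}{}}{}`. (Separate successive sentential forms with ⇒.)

S ⇒ {S}S ⇒ {{}}S ⇒ {{}}{S}S ⇒ {{}}{{S}S}S ⇒ {{}}{{{S}S}S}S ⇒ {{}}{{{A}S}S}S ⇒ {{}}{{{()}S}S}S ⇒ {{}}{{{()}{}}S}S ⇒ {{}}{{{()}{}}{}}S ⇒ {{}}{{{()}{}}{}}{}

S ⇒ {S}S   [S → { S } S]
{S}S ⇒ {{}}S   [S → { }]
{{}}S ⇒ {{}}{S}S   [S → { S } S]
{{}}{S}S ⇒ {{}}{{S}S}S   [S → { S } S]
{{}}{{S}S}S ⇒ {{}}{{{S}S}S}S   [S → { S } S]
{{}}{{{S}S}S}S ⇒ {{}}{{{A}S}S}S   [S → A]
{{}}{{{A}S}S}S ⇒ {{}}{{{()}S}S}S   [A → ( )]
{{}}{{{()}S}S}S ⇒ {{}}{{{()}{}}S}S   [S → { }]
{{}}{{{()}{}}S}S ⇒ {{}}{{{()}{}}{}}S   [S → { }]
{{}}{{{()}{}}{}}S ⇒ {{}}{{{()}{}}{}}{}   [S → { }]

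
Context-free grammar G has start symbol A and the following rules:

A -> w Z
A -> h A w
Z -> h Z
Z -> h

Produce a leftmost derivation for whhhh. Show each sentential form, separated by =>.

A => wZ => whZ => whhZ => whhhZ => whhhh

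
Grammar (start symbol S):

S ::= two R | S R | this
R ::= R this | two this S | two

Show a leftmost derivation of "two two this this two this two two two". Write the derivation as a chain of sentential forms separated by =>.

S => S R => S R R => S R R R => two R R R R => two R this R R R => two two this S this R R R => two two this S R this R R R => two two this this R this R R R => two two this this two this R R R => two two this this two this two R R => two two this this two this two two R => two two this this two this two two two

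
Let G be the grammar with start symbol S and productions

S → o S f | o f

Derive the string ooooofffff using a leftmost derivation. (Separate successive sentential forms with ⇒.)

S ⇒ oSf   [S → o S f]
oSf ⇒ ooSff   [S → o S f]
ooSff ⇒ oooSfff   [S → o S f]
oooSfff ⇒ ooooSffff   [S → o S f]
ooooSffff ⇒ ooooofffff   [S → o f]

S ⇒ oSf ⇒ ooSff ⇒ oooSfff ⇒ ooooSffff ⇒ ooooofffff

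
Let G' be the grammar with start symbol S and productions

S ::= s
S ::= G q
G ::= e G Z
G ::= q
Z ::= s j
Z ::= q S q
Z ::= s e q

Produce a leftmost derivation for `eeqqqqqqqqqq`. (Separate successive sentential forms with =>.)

S => Gq => eGZq => eeGZZq => eeqZZq => eeqqSqZq => eeqqGqqZq => eeqqqqqZq => eeqqqqqqSqq => eeqqqqqqGqqq => eeqqqqqqqqqq

S => Gq   [S ::= G q]
Gq => eGZq   [G ::= e G Z]
eGZq => eeGZZq   [G ::= e G Z]
eeGZZq => eeqZZq   [G ::= q]
eeqZZq => eeqqSqZq   [Z ::= q S q]
eeqqSqZq => eeqqGqqZq   [S ::= G q]
eeqqGqqZq => eeqqqqqZq   [G ::= q]
eeqqqqqZq => eeqqqqqqSqq   [Z ::= q S q]
eeqqqqqqSqq => eeqqqqqqGqqq   [S ::= G q]
eeqqqqqqGqqq => eeqqqqqqqqqq   [G ::= q]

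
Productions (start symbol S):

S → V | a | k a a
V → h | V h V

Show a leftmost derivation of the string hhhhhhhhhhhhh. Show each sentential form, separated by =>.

S=>V=>VhV=>VhVhV=>VhVhVhV=>hhVhVhV=>hhVhVhVhV=>hhVhVhVhVhV=>hhVhVhVhVhVhV=>hhhhVhVhVhVhV=>hhhhhhVhVhVhV=>hhhhhhhhVhVhV=>hhhhhhhhhhVhV=>hhhhhhhhhhhhV=>hhhhhhhhhhhhh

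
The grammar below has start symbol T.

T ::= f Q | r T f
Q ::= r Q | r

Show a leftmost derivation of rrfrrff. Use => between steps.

T => rTf   [T ::= r T f]
rTf => rrTff   [T ::= r T f]
rrTff => rrfQff   [T ::= f Q]
rrfQff => rrfrQff   [Q ::= r Q]
rrfrQff => rrfrrff   [Q ::= r]

T=>rTf=>rrTff=>rrfQff=>rrfrQff=>rrfrrff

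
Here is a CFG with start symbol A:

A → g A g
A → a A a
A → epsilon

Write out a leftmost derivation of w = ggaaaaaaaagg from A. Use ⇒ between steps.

A ⇒ gAg ⇒ ggAgg ⇒ ggaAagg ⇒ ggaaAaagg ⇒ ggaaaAaaagg ⇒ ggaaaaAaaaagg ⇒ ggaaaaaaaagg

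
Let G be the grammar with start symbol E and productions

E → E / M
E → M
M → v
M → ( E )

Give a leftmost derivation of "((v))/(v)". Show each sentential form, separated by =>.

E=>E/M=>M/M=>(E)/M=>(M)/M=>((E))/M=>((M))/M=>((v))/M=>((v))/(E)=>((v))/(M)=>((v))/(v)

E => E/M   [E → E / M]
E/M => M/M   [E → M]
M/M => (E)/M   [M → ( E )]
(E)/M => (M)/M   [E → M]
(M)/M => ((E))/M   [M → ( E )]
((E))/M => ((M))/M   [E → M]
((M))/M => ((v))/M   [M → v]
((v))/M => ((v))/(E)   [M → ( E )]
((v))/(E) => ((v))/(M)   [E → M]
((v))/(M) => ((v))/(v)   [M → v]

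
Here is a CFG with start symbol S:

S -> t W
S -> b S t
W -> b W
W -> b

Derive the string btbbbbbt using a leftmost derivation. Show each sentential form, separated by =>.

S => bSt => btWt => btbWt => btbbWt => btbbbWt => btbbbbWt => btbbbbbt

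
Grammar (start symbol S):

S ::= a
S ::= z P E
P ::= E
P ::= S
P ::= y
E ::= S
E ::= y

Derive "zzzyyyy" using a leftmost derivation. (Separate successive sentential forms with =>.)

S=>zPE=>zSE=>zzPEE=>zzSEE=>zzzPEEE=>zzzEEEE=>zzzyEEE=>zzzyyEE=>zzzyyyE=>zzzyyyy

S => zPE   [S ::= z P E]
zPE => zSE   [P ::= S]
zSE => zzPEE   [S ::= z P E]
zzPEE => zzSEE   [P ::= S]
zzSEE => zzzPEEE   [S ::= z P E]
zzzPEEE => zzzEEEE   [P ::= E]
zzzEEEE => zzzyEEE   [E ::= y]
zzzyEEE => zzzyyEE   [E ::= y]
zzzyyEE => zzzyyyE   [E ::= y]
zzzyyyE => zzzyyyy   [E ::= y]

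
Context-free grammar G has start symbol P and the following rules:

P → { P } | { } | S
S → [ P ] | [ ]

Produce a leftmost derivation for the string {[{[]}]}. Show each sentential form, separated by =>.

P => {P}   [P → { P }]
{P} => {S}   [P → S]
{S} => {[P]}   [S → [ P ]]
{[P]} => {[{P}]}   [P → { P }]
{[{P}]} => {[{S}]}   [P → S]
{[{S}]} => {[{[]}]}   [S → [ ]]

P=>{P}=>{S}=>{[P]}=>{[{P}]}=>{[{S}]}=>{[{[]}]}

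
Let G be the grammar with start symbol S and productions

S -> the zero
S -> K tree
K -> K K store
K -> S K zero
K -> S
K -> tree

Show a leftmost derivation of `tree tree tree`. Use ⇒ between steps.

S ⇒ K tree ⇒ S tree ⇒ K tree tree ⇒ tree tree tree

S ⇒ K tree   [S -> K tree]
K tree ⇒ S tree   [K -> S]
S tree ⇒ K tree tree   [S -> K tree]
K tree tree ⇒ tree tree tree   [K -> tree]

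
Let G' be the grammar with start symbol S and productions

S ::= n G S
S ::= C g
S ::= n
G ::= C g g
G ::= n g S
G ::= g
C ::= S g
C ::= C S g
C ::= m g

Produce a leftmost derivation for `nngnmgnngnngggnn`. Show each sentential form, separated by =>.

S=>nGS=>nngSS=>nngnGSS=>nngnCggSS=>nngnCSgggSS=>nngnmgSgggSS=>nngnmgnGSgggSS=>nngnmgnngSSgggSS=>nngnmgnngnSgggSS=>nngnmgnngnngggSS=>nngnmgnngnngggnS=>nngnmgnngnngggnn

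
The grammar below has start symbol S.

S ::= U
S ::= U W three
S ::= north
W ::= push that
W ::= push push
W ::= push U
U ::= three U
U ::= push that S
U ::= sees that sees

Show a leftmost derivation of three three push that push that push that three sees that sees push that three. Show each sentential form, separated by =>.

S => U W three => three U W three => three three U W three => three three push that S W three => three three push that U W three => three three push that push that S W three => three three push that push that U W three => three three push that push that push that S W three => three three push that push that push that U W three => three three push that push that push that three U W three => three three push that push that push that three sees that sees W three => three three push that push that push that three sees that sees push that three

S => U W three   [S ::= U W three]
U W three => three U W three   [U ::= three U]
three U W three => three three U W three   [U ::= three U]
three three U W three => three three push that S W three   [U ::= push that S]
three three push that S W three => three three push that U W three   [S ::= U]
three three push that U W three => three three push that push that S W three   [U ::= push that S]
three three push that push that S W three => three three push that push that U W three   [S ::= U]
three three push that push that U W three => three three push that push that push that S W three   [U ::= push that S]
three three push that push that push that S W three => three three push that push that push that U W three   [S ::= U]
three three push that push that push that U W three => three three push that push that push that three U W three   [U ::= three U]
three three push that push that push that three U W three => three three push that push that push that three sees that sees W three   [U ::= sees that sees]
three three push that push that push that three sees that sees W three => three three push that push that push that three sees that sees push that three   [W ::= push that]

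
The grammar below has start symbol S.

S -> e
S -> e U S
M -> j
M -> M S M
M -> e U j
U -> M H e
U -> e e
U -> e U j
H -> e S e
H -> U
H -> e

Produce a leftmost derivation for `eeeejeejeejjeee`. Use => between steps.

S => eUS   [S -> e U S]
eUS => eMHeS   [U -> M H e]
eMHeS => eeUjHeS   [M -> e U j]
eeUjHeS => eeeUjjHeS   [U -> e U j]
eeeUjjHeS => eeeMHejjHeS   [U -> M H e]
eeeMHejjHeS => eeeeUjHejjHeS   [M -> e U j]
eeeeUjHejjHeS => eeeeMHejHejjHeS   [U -> M H e]
eeeeMHejHejjHeS => eeeejHejHejjHeS   [M -> j]
eeeejHejHejjHeS => eeeejeejHejjHeS   [H -> e]
eeeejeejHejjHeS => eeeejeejeejjHeS   [H -> e]
eeeejeejeejjHeS => eeeejeejeejjeeS   [H -> e]
eeeejeejeejjeeS => eeeejeejeejjeee   [S -> e]

S=>eUS=>eMHeS=>eeUjHeS=>eeeUjjHeS=>eeeMHejjHeS=>eeeeUjHejjHeS=>eeeeMHejHejjHeS=>eeeejHejHejjHeS=>eeeejeejHejjHeS=>eeeejeejeejjHeS=>eeeejeejeejjeeS=>eeeejeejeejjeee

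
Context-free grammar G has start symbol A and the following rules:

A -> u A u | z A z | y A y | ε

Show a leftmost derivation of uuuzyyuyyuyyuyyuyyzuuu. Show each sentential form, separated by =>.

A=>uAu=>uuAuu=>uuuAuuu=>uuuzAzuuu=>uuuzyAyzuuu=>uuuzyyAyyzuuu=>uuuzyyuAuyyzuuu=>uuuzyyuyAyuyyzuuu=>uuuzyyuyyAyyuyyzuuu=>uuuzyyuyyuAuyyuyyzuuu=>uuuzyyuyyuyAyuyyuyyzuuu=>uuuzyyuyyuyyuyyuyyzuuu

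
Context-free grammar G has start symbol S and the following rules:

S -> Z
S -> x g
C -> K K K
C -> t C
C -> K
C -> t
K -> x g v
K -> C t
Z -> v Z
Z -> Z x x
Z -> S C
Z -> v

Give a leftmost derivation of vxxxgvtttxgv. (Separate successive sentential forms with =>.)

S => Z   [S -> Z]
Z => SC   [Z -> S C]
SC => ZC   [S -> Z]
ZC => ZxxC   [Z -> Z x x]
ZxxC => vxxC   [Z -> v]
vxxC => vxxKKK   [C -> K K K]
vxxKKK => vxxCtKK   [K -> C t]
vxxCtKK => vxxKtKK   [C -> K]
vxxKtKK => vxxxgvtKK   [K -> x g v]
vxxxgvtKK => vxxxgvtCtK   [K -> C t]
vxxxgvtCtK => vxxxgvtttK   [C -> t]
vxxxgvtttK => vxxxgvtttxgv   [K -> x g v]

S => Z => SC => ZC => ZxxC => vxxC => vxxKKK => vxxCtKK => vxxKtKK => vxxxgvtKK => vxxxgvtCtK => vxxxgvtttK => vxxxgvtttxgv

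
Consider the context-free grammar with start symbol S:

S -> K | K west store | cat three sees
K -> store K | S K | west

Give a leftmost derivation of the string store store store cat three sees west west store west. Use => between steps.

S => K   [S -> K]
K => store K   [K -> store K]
store K => store store K   [K -> store K]
store store K => store store store K   [K -> store K]
store store store K => store store store S K   [K -> S K]
store store store S K => store store store K west store K   [S -> K west store]
store store store K west store K => store store store S K west store K   [K -> S K]
store store store S K west store K => store store store cat three sees K west store K   [S -> cat three sees]
store store store cat three sees K west store K => store store store cat three sees west west store K   [K -> west]
store store store cat three sees west west store K => store store store cat three sees west west store west   [K -> west]

S => K => store K => store store K => store store store K => store store store S K => store store store K west store K => store store store S K west store K => store store store cat three sees K west store K => store store store cat three sees west west store K => store store store cat three sees west west store west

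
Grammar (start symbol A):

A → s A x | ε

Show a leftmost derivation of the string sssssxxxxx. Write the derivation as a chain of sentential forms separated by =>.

A => sAx   [A → s A x]
sAx => ssAxx   [A → s A x]
ssAxx => sssAxxx   [A → s A x]
sssAxxx => ssssAxxxx   [A → s A x]
ssssAxxxx => sssssAxxxxx   [A → s A x]
sssssAxxxxx => sssssxxxxx   [A → ε]

A => sAx => ssAxx => sssAxxx => ssssAxxxx => sssssAxxxxx => sssssxxxxx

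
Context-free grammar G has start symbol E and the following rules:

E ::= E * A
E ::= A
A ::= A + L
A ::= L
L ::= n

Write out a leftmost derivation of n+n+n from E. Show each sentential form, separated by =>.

E => A => A+L => A+L+L => L+L+L => n+L+L => n+n+L => n+n+n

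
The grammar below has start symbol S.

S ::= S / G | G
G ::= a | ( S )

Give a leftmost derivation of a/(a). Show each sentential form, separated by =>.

S => S/G => G/G => a/G => a/(S) => a/(G) => a/(a)

S => S/G   [S ::= S / G]
S/G => G/G   [S ::= G]
G/G => a/G   [G ::= a]
a/G => a/(S)   [G ::= ( S )]
a/(S) => a/(G)   [S ::= G]
a/(G) => a/(a)   [G ::= a]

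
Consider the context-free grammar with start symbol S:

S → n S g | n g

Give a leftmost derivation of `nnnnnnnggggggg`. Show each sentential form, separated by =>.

S => nSg => nnSgg => nnnSggg => nnnnSgggg => nnnnnSggggg => nnnnnnSgggggg => nnnnnnnggggggg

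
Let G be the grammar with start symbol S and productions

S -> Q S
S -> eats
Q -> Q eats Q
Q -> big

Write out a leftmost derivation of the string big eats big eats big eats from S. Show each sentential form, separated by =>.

S => Q S => Q eats Q S => big eats Q S => big eats Q eats Q S => big eats big eats Q S => big eats big eats big S => big eats big eats big eats

S => Q S   [S -> Q S]
Q S => Q eats Q S   [Q -> Q eats Q]
Q eats Q S => big eats Q S   [Q -> big]
big eats Q S => big eats Q eats Q S   [Q -> Q eats Q]
big eats Q eats Q S => big eats big eats Q S   [Q -> big]
big eats big eats Q S => big eats big eats big S   [Q -> big]
big eats big eats big S => big eats big eats big eats   [S -> eats]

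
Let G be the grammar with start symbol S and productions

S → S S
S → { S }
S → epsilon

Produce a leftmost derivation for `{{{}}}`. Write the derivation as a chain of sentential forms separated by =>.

S => {S}   [S → { S }]
{S} => {SS}   [S → S S]
{SS} => {{S}S}   [S → { S }]
{{S}S} => {{SS}S}   [S → S S]
{{SS}S} => {{{S}S}S}   [S → { S }]
{{{S}S}S} => {{{}S}S}   [S → epsilon]
{{{}S}S} => {{{}}S}   [S → epsilon]
{{{}}S} => {{{}}}   [S → epsilon]

S => {S} => {SS} => {{S}S} => {{SS}S} => {{{S}S}S} => {{{}S}S} => {{{}}S} => {{{}}}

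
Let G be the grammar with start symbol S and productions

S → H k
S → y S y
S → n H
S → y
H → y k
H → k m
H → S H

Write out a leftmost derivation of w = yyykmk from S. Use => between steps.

S=>Hk=>SHk=>ySyHk=>yyyHk=>yyykmk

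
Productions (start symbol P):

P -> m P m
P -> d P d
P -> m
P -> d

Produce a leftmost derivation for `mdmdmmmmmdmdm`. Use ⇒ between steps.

P ⇒ mPm ⇒ mdPdm ⇒ mdmPmdm ⇒ mdmdPdmdm ⇒ mdmdmPmdmdm ⇒ mdmdmmPmmdmdm ⇒ mdmdmmmmmdmdm

P ⇒ mPm   [P -> m P m]
mPm ⇒ mdPdm   [P -> d P d]
mdPdm ⇒ mdmPmdm   [P -> m P m]
mdmPmdm ⇒ mdmdPdmdm   [P -> d P d]
mdmdPdmdm ⇒ mdmdmPmdmdm   [P -> m P m]
mdmdmPmdmdm ⇒ mdmdmmPmmdmdm   [P -> m P m]
mdmdmmPmmdmdm ⇒ mdmdmmmmmdmdm   [P -> m]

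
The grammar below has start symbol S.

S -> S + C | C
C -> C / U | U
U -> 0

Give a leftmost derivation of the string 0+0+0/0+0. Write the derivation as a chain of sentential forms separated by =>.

S => S+C => S+C+C => S+C+C+C => C+C+C+C => U+C+C+C => 0+C+C+C => 0+U+C+C => 0+0+C+C => 0+0+C/U+C => 0+0+U/U+C => 0+0+0/U+C => 0+0+0/0+C => 0+0+0/0+U => 0+0+0/0+0

S => S+C   [S -> S + C]
S+C => S+C+C   [S -> S + C]
S+C+C => S+C+C+C   [S -> S + C]
S+C+C+C => C+C+C+C   [S -> C]
C+C+C+C => U+C+C+C   [C -> U]
U+C+C+C => 0+C+C+C   [U -> 0]
0+C+C+C => 0+U+C+C   [C -> U]
0+U+C+C => 0+0+C+C   [U -> 0]
0+0+C+C => 0+0+C/U+C   [C -> C / U]
0+0+C/U+C => 0+0+U/U+C   [C -> U]
0+0+U/U+C => 0+0+0/U+C   [U -> 0]
0+0+0/U+C => 0+0+0/0+C   [U -> 0]
0+0+0/0+C => 0+0+0/0+U   [C -> U]
0+0+0/0+U => 0+0+0/0+0   [U -> 0]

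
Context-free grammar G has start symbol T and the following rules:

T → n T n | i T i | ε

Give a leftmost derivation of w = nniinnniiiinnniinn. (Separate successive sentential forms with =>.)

T => nTn => nnTnn => nniTinn => nniiTiinn => nniinTniinn => nniinnTnniinn => nniinnnTnnniinn => nniinnniTinnniinn => nniinnniiTiinnniinn => nniinnniiiinnniinn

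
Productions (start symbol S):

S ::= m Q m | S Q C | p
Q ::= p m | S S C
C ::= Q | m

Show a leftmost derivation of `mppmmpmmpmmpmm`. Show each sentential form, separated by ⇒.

S ⇒ SQC   [S ::= S Q C]
SQC ⇒ SQCQC   [S ::= S Q C]
SQCQC ⇒ mQmQCQC   [S ::= m Q m]
mQmQCQC ⇒ mSSCmQCQC   [Q ::= S S C]
mSSCmQCQC ⇒ mSQCSCmQCQC   [S ::= S Q C]
mSQCSCmQCQC ⇒ mpQCSCmQCQC   [S ::= p]
mpQCSCmQCQC ⇒ mppmCSCmQCQC   [Q ::= p m]
mppmCSCmQCQC ⇒ mppmmSCmQCQC   [C ::= m]
mppmmSCmQCQC ⇒ mppmmpCmQCQC   [S ::= p]
mppmmpCmQCQC ⇒ mppmmpmmQCQC   [C ::= m]
mppmmpmmQCQC ⇒ mppmmpmmpmCQC   [Q ::= p m]
mppmmpmmpmCQC ⇒ mppmmpmmpmmQC   [C ::= m]
mppmmpmmpmmQC ⇒ mppmmpmmpmmpmC   [Q ::= p m]
mppmmpmmpmmpmC ⇒ mppmmpmmpmmpmm   [C ::= m]

S ⇒ SQC ⇒ SQCQC ⇒ mQmQCQC ⇒ mSSCmQCQC ⇒ mSQCSCmQCQC ⇒ mpQCSCmQCQC ⇒ mppmCSCmQCQC ⇒ mppmmSCmQCQC ⇒ mppmmpCmQCQC ⇒ mppmmpmmQCQC ⇒ mppmmpmmpmCQC ⇒ mppmmpmmpmmQC ⇒ mppmmpmmpmmpmC ⇒ mppmmpmmpmmpmm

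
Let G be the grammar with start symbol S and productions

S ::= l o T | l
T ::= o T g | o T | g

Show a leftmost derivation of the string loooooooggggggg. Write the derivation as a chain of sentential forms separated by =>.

S => loT => looTg => loooTgg => looooTggg => loooooTgggg => looooooTggggg => loooooooTgggggg => loooooooggggggg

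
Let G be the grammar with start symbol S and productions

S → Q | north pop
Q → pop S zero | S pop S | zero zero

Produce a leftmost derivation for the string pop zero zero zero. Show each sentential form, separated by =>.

S => Q => pop S zero => pop Q zero => pop zero zero zero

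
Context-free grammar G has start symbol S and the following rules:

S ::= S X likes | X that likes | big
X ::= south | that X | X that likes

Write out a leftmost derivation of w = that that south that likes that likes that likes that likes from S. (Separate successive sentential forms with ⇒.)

S ⇒ X that likes   [S ::= X that likes]
X that likes ⇒ that X that likes   [X ::= that X]
that X that likes ⇒ that X that likes that likes   [X ::= X that likes]
that X that likes that likes ⇒ that X that likes that likes that likes   [X ::= X that likes]
that X that likes that likes that likes ⇒ that X that likes that likes that likes that likes   [X ::= X that likes]
that X that likes that likes that likes that likes ⇒ that that X that likes that likes that likes that likes   [X ::= that X]
that that X that likes that likes that likes that likes ⇒ that that south that likes that likes that likes that likes   [X ::= south]

S ⇒ X that likes ⇒ that X that likes ⇒ that X that likes that likes ⇒ that X that likes that likes that likes ⇒ that X that likes that likes that likes that likes ⇒ that that X that likes that likes that likes that likes ⇒ that that south that likes that likes that likes that likes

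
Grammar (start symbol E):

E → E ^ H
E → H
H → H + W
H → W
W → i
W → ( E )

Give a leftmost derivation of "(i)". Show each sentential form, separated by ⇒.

E ⇒ H   [E → H]
H ⇒ W   [H → W]
W ⇒ (E)   [W → ( E )]
(E) ⇒ (H)   [E → H]
(H) ⇒ (W)   [H → W]
(W) ⇒ (i)   [W → i]

E ⇒ H ⇒ W ⇒ (E) ⇒ (H) ⇒ (W) ⇒ (i)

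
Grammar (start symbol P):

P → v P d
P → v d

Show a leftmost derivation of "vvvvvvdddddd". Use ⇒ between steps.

P⇒vPd⇒vvPdd⇒vvvPddd⇒vvvvPdddd⇒vvvvvPddddd⇒vvvvvvdddddd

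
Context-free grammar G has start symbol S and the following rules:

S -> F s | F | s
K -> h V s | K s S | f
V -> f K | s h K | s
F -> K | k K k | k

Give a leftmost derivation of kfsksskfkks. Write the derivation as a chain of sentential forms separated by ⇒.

S ⇒ Fs ⇒ kKks ⇒ kKsSks ⇒ kKsSsSks ⇒ kfsSsSks ⇒ kfsFssSks ⇒ kfskssSks ⇒ kfskssFks ⇒ kfsksskKkks ⇒ kfsksskfkks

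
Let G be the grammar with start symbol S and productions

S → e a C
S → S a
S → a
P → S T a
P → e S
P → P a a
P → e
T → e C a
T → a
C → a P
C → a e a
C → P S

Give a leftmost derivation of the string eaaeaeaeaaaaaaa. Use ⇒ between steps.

S ⇒ eaC ⇒ eaaP ⇒ eaaSTa ⇒ eaaeaCTa ⇒ eaaeaPSTa ⇒ eaaeaSTaSTa ⇒ eaaeaSaTaSTa ⇒ eaaeaeaCaTaSTa ⇒ eaaeaeaPSaTaSTa ⇒ eaaeaeaeSaTaSTa ⇒ eaaeaeaeaaTaSTa ⇒ eaaeaeaeaaaaSTa ⇒ eaaeaeaeaaaaaTa ⇒ eaaeaeaeaaaaaaa

S ⇒ eaC   [S → e a C]
eaC ⇒ eaaP   [C → a P]
eaaP ⇒ eaaSTa   [P → S T a]
eaaSTa ⇒ eaaeaCTa   [S → e a C]
eaaeaCTa ⇒ eaaeaPSTa   [C → P S]
eaaeaPSTa ⇒ eaaeaSTaSTa   [P → S T a]
eaaeaSTaSTa ⇒ eaaeaSaTaSTa   [S → S a]
eaaeaSaTaSTa ⇒ eaaeaeaCaTaSTa   [S → e a C]
eaaeaeaCaTaSTa ⇒ eaaeaeaPSaTaSTa   [C → P S]
eaaeaeaPSaTaSTa ⇒ eaaeaeaeSaTaSTa   [P → e]
eaaeaeaeSaTaSTa ⇒ eaaeaeaeaaTaSTa   [S → a]
eaaeaeaeaaTaSTa ⇒ eaaeaeaeaaaaSTa   [T → a]
eaaeaeaeaaaaSTa ⇒ eaaeaeaeaaaaaTa   [S → a]
eaaeaeaeaaaaaTa ⇒ eaaeaeaeaaaaaaa   [T → a]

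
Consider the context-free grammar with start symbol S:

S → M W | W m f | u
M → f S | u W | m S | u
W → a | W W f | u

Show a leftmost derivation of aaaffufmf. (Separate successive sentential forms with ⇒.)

S ⇒ Wmf ⇒ WWfmf ⇒ WWfWfmf ⇒ aWfWfmf ⇒ aWWffWfmf ⇒ aaWffWfmf ⇒ aaaffWfmf ⇒ aaaffufmf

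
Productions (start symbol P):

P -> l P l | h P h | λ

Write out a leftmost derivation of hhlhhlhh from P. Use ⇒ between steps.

P ⇒ hPh ⇒ hhPhh ⇒ hhlPlhh ⇒ hhlhPhlhh ⇒ hhlhhlhh

P ⇒ hPh   [P -> h P h]
hPh ⇒ hhPhh   [P -> h P h]
hhPhh ⇒ hhlPlhh   [P -> l P l]
hhlPlhh ⇒ hhlhPhlhh   [P -> h P h]
hhlhPhlhh ⇒ hhlhhlhh   [P -> λ]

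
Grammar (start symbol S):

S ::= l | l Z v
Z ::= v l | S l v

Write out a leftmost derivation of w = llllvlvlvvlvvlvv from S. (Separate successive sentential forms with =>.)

S => lZv   [S ::= l Z v]
lZv => lSlvv   [Z ::= S l v]
lSlvv => llZvlvv   [S ::= l Z v]
llZvlvv => llSlvvlvv   [Z ::= S l v]
llSlvvlvv => lllZvlvvlvv   [S ::= l Z v]
lllZvlvvlvv => lllSlvvlvvlvv   [Z ::= S l v]
lllSlvvlvvlvv => llllZvlvvlvvlvv   [S ::= l Z v]
llllZvlvvlvvlvv => llllvlvlvvlvvlvv   [Z ::= v l]

S=>lZv=>lSlvv=>llZvlvv=>llSlvvlvv=>lllZvlvvlvv=>lllSlvvlvvlvv=>llllZvlvvlvvlvv=>llllvlvlvvlvvlvv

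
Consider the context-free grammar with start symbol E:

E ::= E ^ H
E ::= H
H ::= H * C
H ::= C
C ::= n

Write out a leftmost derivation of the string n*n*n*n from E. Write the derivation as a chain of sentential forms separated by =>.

E => H => H*C => H*C*C => H*C*C*C => C*C*C*C => n*C*C*C => n*n*C*C => n*n*n*C => n*n*n*n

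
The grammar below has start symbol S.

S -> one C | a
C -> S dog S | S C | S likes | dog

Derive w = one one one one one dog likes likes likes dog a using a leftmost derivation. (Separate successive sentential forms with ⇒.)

S ⇒ one C   [S -> one C]
one C ⇒ one S dog S   [C -> S dog S]
one S dog S ⇒ one one C dog S   [S -> one C]
one one C dog S ⇒ one one S likes dog S   [C -> S likes]
one one S likes dog S ⇒ one one one C likes dog S   [S -> one C]
one one one C likes dog S ⇒ one one one S likes likes dog S   [C -> S likes]
one one one S likes likes dog S ⇒ one one one one C likes likes dog S   [S -> one C]
one one one one C likes likes dog S ⇒ one one one one S likes likes likes dog S   [C -> S likes]
one one one one S likes likes likes dog S ⇒ one one one one one C likes likes likes dog S   [S -> one C]
one one one one one C likes likes likes dog S ⇒ one one one one one dog likes likes likes dog S   [C -> dog]
one one one one one dog likes likes likes dog S ⇒ one one one one one dog likes likes likes dog a   [S -> a]

S ⇒ one C ⇒ one S dog S ⇒ one one C dog S ⇒ one one S likes dog S ⇒ one one one C likes dog S ⇒ one one one S likes likes dog S ⇒ one one one one C likes likes dog S ⇒ one one one one S likes likes likes dog S ⇒ one one one one one C likes likes likes dog S ⇒ one one one one one dog likes likes likes dog S ⇒ one one one one one dog likes likes likes dog a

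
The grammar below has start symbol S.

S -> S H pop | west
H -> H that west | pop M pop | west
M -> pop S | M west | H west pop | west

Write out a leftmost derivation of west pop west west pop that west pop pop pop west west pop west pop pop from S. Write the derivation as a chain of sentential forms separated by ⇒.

S ⇒ S H pop   [S -> S H pop]
S H pop ⇒ S H pop H pop   [S -> S H pop]
S H pop H pop ⇒ west H pop H pop   [S -> west]
west H pop H pop ⇒ west H that west pop H pop   [H -> H that west]
west H that west pop H pop ⇒ west pop M pop that west pop H pop   [H -> pop M pop]
west pop M pop that west pop H pop ⇒ west pop M west pop that west pop H pop   [M -> M west]
west pop M west pop that west pop H pop ⇒ west pop west west pop that west pop H pop   [M -> west]
west pop west west pop that west pop H pop ⇒ west pop west west pop that west pop pop M pop pop   [H -> pop M pop]
west pop west west pop that west pop pop M pop pop ⇒ west pop west west pop that west pop pop M west pop pop   [M -> M west]
west pop west west pop that west pop pop M west pop pop ⇒ west pop west west pop that west pop pop pop S west pop pop   [M -> pop S]
west pop west west pop that west pop pop pop S west pop pop ⇒ west pop west west pop that west pop pop pop S H pop west pop pop   [S -> S H pop]
west pop west west pop that west pop pop pop S H pop west pop pop ⇒ west pop west west pop that west pop pop pop west H pop west pop pop   [S -> west]
west pop west west pop that west pop pop pop west H pop west pop pop ⇒ west pop west west pop that west pop pop pop west west pop west pop pop   [H -> west]

S ⇒ S H pop ⇒ S H pop H pop ⇒ west H pop H pop ⇒ west H that west pop H pop ⇒ west pop M pop that west pop H pop ⇒ west pop M west pop that west pop H pop ⇒ west pop west west pop that west pop H pop ⇒ west pop west west pop that west pop pop M pop pop ⇒ west pop west west pop that west pop pop M west pop pop ⇒ west pop west west pop that west pop pop pop S west pop pop ⇒ west pop west west pop that west pop pop pop S H pop west pop pop ⇒ west pop west west pop that west pop pop pop west H pop west pop pop ⇒ west pop west west pop that west pop pop pop west west pop west pop pop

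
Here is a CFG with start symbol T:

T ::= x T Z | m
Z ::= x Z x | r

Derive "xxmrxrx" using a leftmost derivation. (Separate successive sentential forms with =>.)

T => xTZ => xxTZZ => xxmZZ => xxmrZ => xxmrxZx => xxmrxrx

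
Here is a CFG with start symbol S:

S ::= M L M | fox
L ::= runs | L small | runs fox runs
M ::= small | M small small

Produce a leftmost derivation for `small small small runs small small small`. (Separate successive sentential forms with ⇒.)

S ⇒ M L M ⇒ M small small L M ⇒ small small small L M ⇒ small small small L small M ⇒ small small small L small small M ⇒ small small small runs small small M ⇒ small small small runs small small small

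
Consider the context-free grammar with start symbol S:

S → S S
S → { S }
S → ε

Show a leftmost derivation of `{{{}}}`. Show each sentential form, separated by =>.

S=>SS=>{S}S=>{SS}S=>{{S}S}S=>{{SS}S}S=>{{SSS}S}S=>{{SSSS}S}S=>{{{S}SSS}S}S=>{{{}SSS}S}S=>{{{}SS}S}S=>{{{}S}S}S=>{{{}}S}S=>{{{}}}S=>{{{}}}

S => SS   [S → S S]
SS => {S}S   [S → { S }]
{S}S => {SS}S   [S → S S]
{SS}S => {{S}S}S   [S → { S }]
{{S}S}S => {{SS}S}S   [S → S S]
{{SS}S}S => {{SSS}S}S   [S → S S]
{{SSS}S}S => {{SSSS}S}S   [S → S S]
{{SSSS}S}S => {{{S}SSS}S}S   [S → { S }]
{{{S}SSS}S}S => {{{}SSS}S}S   [S → ε]
{{{}SSS}S}S => {{{}SS}S}S   [S → ε]
{{{}SS}S}S => {{{}S}S}S   [S → ε]
{{{}S}S}S => {{{}}S}S   [S → ε]
{{{}}S}S => {{{}}}S   [S → ε]
{{{}}}S => {{{}}}   [S → ε]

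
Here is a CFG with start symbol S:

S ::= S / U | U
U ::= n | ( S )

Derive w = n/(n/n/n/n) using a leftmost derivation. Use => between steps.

S => S/U => U/U => n/U => n/(S) => n/(S/U) => n/(S/U/U) => n/(S/U/U/U) => n/(U/U/U/U) => n/(n/U/U/U) => n/(n/n/U/U) => n/(n/n/n/U) => n/(n/n/n/n)

S => S/U   [S ::= S / U]
S/U => U/U   [S ::= U]
U/U => n/U   [U ::= n]
n/U => n/(S)   [U ::= ( S )]
n/(S) => n/(S/U)   [S ::= S / U]
n/(S/U) => n/(S/U/U)   [S ::= S / U]
n/(S/U/U) => n/(S/U/U/U)   [S ::= S / U]
n/(S/U/U/U) => n/(U/U/U/U)   [S ::= U]
n/(U/U/U/U) => n/(n/U/U/U)   [U ::= n]
n/(n/U/U/U) => n/(n/n/U/U)   [U ::= n]
n/(n/n/U/U) => n/(n/n/n/U)   [U ::= n]
n/(n/n/n/U) => n/(n/n/n/n)   [U ::= n]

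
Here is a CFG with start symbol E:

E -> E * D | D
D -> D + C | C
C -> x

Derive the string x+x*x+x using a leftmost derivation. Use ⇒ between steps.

E⇒E*D⇒D*D⇒D+C*D⇒C+C*D⇒x+C*D⇒x+x*D⇒x+x*D+C⇒x+x*C+C⇒x+x*x+C⇒x+x*x+x

E ⇒ E*D   [E -> E * D]
E*D ⇒ D*D   [E -> D]
D*D ⇒ D+C*D   [D -> D + C]
D+C*D ⇒ C+C*D   [D -> C]
C+C*D ⇒ x+C*D   [C -> x]
x+C*D ⇒ x+x*D   [C -> x]
x+x*D ⇒ x+x*D+C   [D -> D + C]
x+x*D+C ⇒ x+x*C+C   [D -> C]
x+x*C+C ⇒ x+x*x+C   [C -> x]
x+x*x+C ⇒ x+x*x+x   [C -> x]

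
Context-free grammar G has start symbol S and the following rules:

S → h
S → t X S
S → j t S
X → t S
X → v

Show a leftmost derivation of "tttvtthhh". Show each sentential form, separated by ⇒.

S ⇒ tXS ⇒ ttSS ⇒ tttXSS ⇒ tttvSS ⇒ tttvtXSS ⇒ tttvttSSS ⇒ tttvtthSS ⇒ tttvtthhS ⇒ tttvtthhh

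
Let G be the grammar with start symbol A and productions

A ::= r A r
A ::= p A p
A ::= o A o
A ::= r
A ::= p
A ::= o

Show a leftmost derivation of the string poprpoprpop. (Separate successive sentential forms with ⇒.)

A ⇒ pAp ⇒ poAop ⇒ popApop ⇒ poprArpop ⇒ poprpAprpop ⇒ poprpoprpop

A ⇒ pAp   [A ::= p A p]
pAp ⇒ poAop   [A ::= o A o]
poAop ⇒ popApop   [A ::= p A p]
popApop ⇒ poprArpop   [A ::= r A r]
poprArpop ⇒ poprpAprpop   [A ::= p A p]
poprpAprpop ⇒ poprpoprpop   [A ::= o]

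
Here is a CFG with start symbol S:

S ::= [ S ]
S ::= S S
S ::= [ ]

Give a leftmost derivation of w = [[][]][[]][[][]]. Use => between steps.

S => SS => SSS => [S]SS => [SS]SS => [[]S]SS => [[][]]SS => [[][]][S]S => [[][]][[]]S => [[][]][[]][S] => [[][]][[]][SS] => [[][]][[]][[]S] => [[][]][[]][[][]]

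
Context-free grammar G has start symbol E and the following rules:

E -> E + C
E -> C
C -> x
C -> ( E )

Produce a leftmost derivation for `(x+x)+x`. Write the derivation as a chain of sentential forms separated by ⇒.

E ⇒ E+C ⇒ C+C ⇒ (E)+C ⇒ (E+C)+C ⇒ (C+C)+C ⇒ (x+C)+C ⇒ (x+x)+C ⇒ (x+x)+x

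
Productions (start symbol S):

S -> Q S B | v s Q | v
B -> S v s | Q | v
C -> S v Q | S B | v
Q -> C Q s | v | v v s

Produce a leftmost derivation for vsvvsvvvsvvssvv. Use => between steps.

S => QSB   [S -> Q S B]
QSB => CQsSB   [Q -> C Q s]
CQsSB => SvQQsSB   [C -> S v Q]
SvQQsSB => vsQvQQsSB   [S -> v s Q]
vsQvQQsSB => vsvvsvQQsSB   [Q -> v v s]
vsvvsvQQsSB => vsvvsvvvsQsSB   [Q -> v v s]
vsvvsvvvsQsSB => vsvvsvvvsvvssSB   [Q -> v v s]
vsvvsvvvsvvssSB => vsvvsvvvsvvssvB   [S -> v]
vsvvsvvvsvvssvB => vsvvsvvvsvvssvv   [B -> v]

S=>QSB=>CQsSB=>SvQQsSB=>vsQvQQsSB=>vsvvsvQQsSB=>vsvvsvvvsQsSB=>vsvvsvvvsvvssSB=>vsvvsvvvsvvssvB=>vsvvsvvvsvvssvv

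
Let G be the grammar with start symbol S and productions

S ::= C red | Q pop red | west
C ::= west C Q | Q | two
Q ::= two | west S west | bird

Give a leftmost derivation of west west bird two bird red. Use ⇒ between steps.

S ⇒ C red ⇒ west C Q red ⇒ west west C Q Q red ⇒ west west Q Q Q red ⇒ west west bird Q Q red ⇒ west west bird two Q red ⇒ west west bird two bird red

S ⇒ C red   [S ::= C red]
C red ⇒ west C Q red   [C ::= west C Q]
west C Q red ⇒ west west C Q Q red   [C ::= west C Q]
west west C Q Q red ⇒ west west Q Q Q red   [C ::= Q]
west west Q Q Q red ⇒ west west bird Q Q red   [Q ::= bird]
west west bird Q Q red ⇒ west west bird two Q red   [Q ::= two]
west west bird two Q red ⇒ west west bird two bird red   [Q ::= bird]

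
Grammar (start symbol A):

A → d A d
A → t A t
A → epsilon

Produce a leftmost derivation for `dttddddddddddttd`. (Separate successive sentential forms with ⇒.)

A ⇒ dAd   [A → d A d]
dAd ⇒ dtAtd   [A → t A t]
dtAtd ⇒ dttAttd   [A → t A t]
dttAttd ⇒ dttdAdttd   [A → d A d]
dttdAdttd ⇒ dttddAddttd   [A → d A d]
dttddAddttd ⇒ dttdddAdddttd   [A → d A d]
dttdddAdddttd ⇒ dttddddAddddttd   [A → d A d]
dttddddAddddttd ⇒ dttdddddAdddddttd   [A → d A d]
dttdddddAdddddttd ⇒ dttddddddddddttd   [A → epsilon]

A⇒dAd⇒dtAtd⇒dttAttd⇒dttdAdttd⇒dttddAddttd⇒dttdddAdddttd⇒dttddddAddddttd⇒dttdddddAdddddttd⇒dttddddddddddttd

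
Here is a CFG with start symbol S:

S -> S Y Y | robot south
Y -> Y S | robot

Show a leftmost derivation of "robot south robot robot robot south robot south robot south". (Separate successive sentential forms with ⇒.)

S ⇒ S Y Y ⇒ robot south Y Y ⇒ robot south robot Y ⇒ robot south robot Y S ⇒ robot south robot Y S S ⇒ robot south robot Y S S S ⇒ robot south robot robot S S S ⇒ robot south robot robot robot south S S ⇒ robot south robot robot robot south robot south S ⇒ robot south robot robot robot south robot south robot south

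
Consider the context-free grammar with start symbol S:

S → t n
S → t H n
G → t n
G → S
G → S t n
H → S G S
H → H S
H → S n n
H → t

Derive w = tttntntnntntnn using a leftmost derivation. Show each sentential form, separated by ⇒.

S⇒tHn⇒tSGSn⇒ttHnGSn⇒ttSGSnGSn⇒tttnGSnGSn⇒tttntnSnGSn⇒tttntntnnGSn⇒tttntntnntnSn⇒tttntntnntntnn

S ⇒ tHn   [S → t H n]
tHn ⇒ tSGSn   [H → S G S]
tSGSn ⇒ ttHnGSn   [S → t H n]
ttHnGSn ⇒ ttSGSnGSn   [H → S G S]
ttSGSnGSn ⇒ tttnGSnGSn   [S → t n]
tttnGSnGSn ⇒ tttntnSnGSn   [G → t n]
tttntnSnGSn ⇒ tttntntnnGSn   [S → t n]
tttntntnnGSn ⇒ tttntntnntnSn   [G → t n]
tttntntnntnSn ⇒ tttntntnntntnn   [S → t n]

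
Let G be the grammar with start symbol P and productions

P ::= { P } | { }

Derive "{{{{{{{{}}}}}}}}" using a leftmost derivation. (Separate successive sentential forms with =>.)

P=>{P}=>{{P}}=>{{{P}}}=>{{{{P}}}}=>{{{{{P}}}}}=>{{{{{{P}}}}}}=>{{{{{{{P}}}}}}}=>{{{{{{{{}}}}}}}}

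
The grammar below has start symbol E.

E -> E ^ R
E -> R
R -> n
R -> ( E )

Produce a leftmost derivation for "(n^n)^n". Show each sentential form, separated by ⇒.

E ⇒ E^R   [E -> E ^ R]
E^R ⇒ R^R   [E -> R]
R^R ⇒ (E)^R   [R -> ( E )]
(E)^R ⇒ (E^R)^R   [E -> E ^ R]
(E^R)^R ⇒ (R^R)^R   [E -> R]
(R^R)^R ⇒ (n^R)^R   [R -> n]
(n^R)^R ⇒ (n^n)^R   [R -> n]
(n^n)^R ⇒ (n^n)^n   [R -> n]

E⇒E^R⇒R^R⇒(E)^R⇒(E^R)^R⇒(R^R)^R⇒(n^R)^R⇒(n^n)^R⇒(n^n)^n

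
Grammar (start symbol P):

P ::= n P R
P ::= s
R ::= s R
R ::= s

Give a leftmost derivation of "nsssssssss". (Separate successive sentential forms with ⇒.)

P ⇒ nPR ⇒ nsR ⇒ nssR ⇒ nsssR ⇒ nssssR ⇒ nsssssR ⇒ nssssssR ⇒ nsssssssR ⇒ nssssssssR ⇒ nsssssssss

P ⇒ nPR   [P ::= n P R]
nPR ⇒ nsR   [P ::= s]
nsR ⇒ nssR   [R ::= s R]
nssR ⇒ nsssR   [R ::= s R]
nsssR ⇒ nssssR   [R ::= s R]
nssssR ⇒ nsssssR   [R ::= s R]
nsssssR ⇒ nssssssR   [R ::= s R]
nssssssR ⇒ nsssssssR   [R ::= s R]
nsssssssR ⇒ nssssssssR   [R ::= s R]
nssssssssR ⇒ nsssssssss   [R ::= s]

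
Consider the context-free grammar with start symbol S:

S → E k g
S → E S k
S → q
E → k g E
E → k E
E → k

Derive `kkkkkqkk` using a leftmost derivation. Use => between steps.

S => ESk   [S → E S k]
ESk => kSk   [E → k]
kSk => kESkk   [S → E S k]
kESkk => kkESkk   [E → k E]
kkESkk => kkkESkk   [E → k E]
kkkESkk => kkkkESkk   [E → k E]
kkkkESkk => kkkkkSkk   [E → k]
kkkkkSkk => kkkkkqkk   [S → q]

S=>ESk=>kSk=>kESkk=>kkESkk=>kkkESkk=>kkkkESkk=>kkkkkSkk=>kkkkkqkk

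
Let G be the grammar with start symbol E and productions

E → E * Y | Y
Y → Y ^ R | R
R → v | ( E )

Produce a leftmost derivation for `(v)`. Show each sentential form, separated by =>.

E => Y => R => (E) => (Y) => (R) => (v)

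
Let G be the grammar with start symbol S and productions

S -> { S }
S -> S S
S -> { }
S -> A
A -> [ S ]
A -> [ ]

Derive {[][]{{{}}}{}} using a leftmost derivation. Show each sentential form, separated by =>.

S => {S} => {SS} => {AS} => {[]S} => {[]SS} => {[]SSS} => {[]ASS} => {[][]SS} => {[][]{S}S} => {[][]{{S}}S} => {[][]{{{}}}S} => {[][]{{{}}}{}}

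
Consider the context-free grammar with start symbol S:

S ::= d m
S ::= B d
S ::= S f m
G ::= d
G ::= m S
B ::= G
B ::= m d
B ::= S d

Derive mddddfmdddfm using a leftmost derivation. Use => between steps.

S => Sfm => Bdfm => Gdfm => mSdfm => mBddfm => mSdddfm => mSfmdddfm => mBdfmdddfm => mSddfmdddfm => mBdddfmdddfm => mGdddfmdddfm => mddddfmdddfm

S => Sfm   [S ::= S f m]
Sfm => Bdfm   [S ::= B d]
Bdfm => Gdfm   [B ::= G]
Gdfm => mSdfm   [G ::= m S]
mSdfm => mBddfm   [S ::= B d]
mBddfm => mSdddfm   [B ::= S d]
mSdddfm => mSfmdddfm   [S ::= S f m]
mSfmdddfm => mBdfmdddfm   [S ::= B d]
mBdfmdddfm => mSddfmdddfm   [B ::= S d]
mSddfmdddfm => mBdddfmdddfm   [S ::= B d]
mBdddfmdddfm => mGdddfmdddfm   [B ::= G]
mGdddfmdddfm => mddddfmdddfm   [G ::= d]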